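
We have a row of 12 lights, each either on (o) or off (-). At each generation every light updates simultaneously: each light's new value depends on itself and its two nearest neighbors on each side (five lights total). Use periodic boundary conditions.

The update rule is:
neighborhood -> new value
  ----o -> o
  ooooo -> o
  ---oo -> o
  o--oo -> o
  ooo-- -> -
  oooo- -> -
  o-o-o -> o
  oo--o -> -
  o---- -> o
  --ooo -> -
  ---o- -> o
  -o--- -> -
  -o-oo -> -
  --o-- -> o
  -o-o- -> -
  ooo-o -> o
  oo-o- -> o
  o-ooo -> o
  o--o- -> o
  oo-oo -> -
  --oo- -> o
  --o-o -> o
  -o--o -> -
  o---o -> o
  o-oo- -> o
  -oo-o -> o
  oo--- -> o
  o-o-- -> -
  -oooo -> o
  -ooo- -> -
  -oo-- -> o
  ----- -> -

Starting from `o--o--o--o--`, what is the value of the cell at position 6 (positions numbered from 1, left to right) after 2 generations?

generation 1: o-oo-oo-oo-o
generation 2: o-oo-oo-oo-o
position 6 holds o

o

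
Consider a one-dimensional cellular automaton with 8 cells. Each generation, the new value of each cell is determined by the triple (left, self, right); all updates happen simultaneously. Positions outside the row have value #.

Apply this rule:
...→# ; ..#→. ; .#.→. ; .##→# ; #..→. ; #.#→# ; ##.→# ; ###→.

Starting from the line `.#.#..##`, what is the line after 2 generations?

##..#..#

generation 1: #.#...#.
generation 2: ##..#..#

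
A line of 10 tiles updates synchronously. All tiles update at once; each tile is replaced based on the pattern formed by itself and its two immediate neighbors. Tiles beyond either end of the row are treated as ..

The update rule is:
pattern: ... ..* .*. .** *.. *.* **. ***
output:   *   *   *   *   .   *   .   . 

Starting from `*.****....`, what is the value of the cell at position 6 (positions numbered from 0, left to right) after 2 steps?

step 1: ***....***
step 2: *...****..
position 6 holds *

*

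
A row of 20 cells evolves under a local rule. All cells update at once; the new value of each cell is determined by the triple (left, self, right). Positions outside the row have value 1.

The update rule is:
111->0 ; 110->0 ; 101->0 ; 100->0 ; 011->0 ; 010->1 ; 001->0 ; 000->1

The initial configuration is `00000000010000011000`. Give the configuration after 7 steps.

01111111010111000010

01111111010111000010
00000000010000011010
01111111010111000010  (repeats step 1; period 2)
step 7: 01111111010111000010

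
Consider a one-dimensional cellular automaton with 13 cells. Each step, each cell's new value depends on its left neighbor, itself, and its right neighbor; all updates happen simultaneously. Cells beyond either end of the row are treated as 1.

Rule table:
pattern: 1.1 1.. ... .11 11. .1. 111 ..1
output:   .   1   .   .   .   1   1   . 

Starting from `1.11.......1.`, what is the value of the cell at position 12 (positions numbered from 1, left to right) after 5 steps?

1

....1......1.
1...11.....1.
.1....1....1.
.11...11...1.
...1....1..1.
position 12 holds 1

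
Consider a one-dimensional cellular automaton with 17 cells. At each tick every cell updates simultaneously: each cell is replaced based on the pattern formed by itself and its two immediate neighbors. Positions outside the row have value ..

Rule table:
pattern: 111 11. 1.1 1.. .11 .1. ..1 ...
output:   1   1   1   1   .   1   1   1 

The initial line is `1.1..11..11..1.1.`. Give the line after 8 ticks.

.11.11.11111.1111

11111.111.1111111
.11111.111.111111
1.11111.111.11111
11.11111.111.1111
.11.11111.111.111
1.11.11111.111.11
11.11.11111.111.1
.11.11.11111.1111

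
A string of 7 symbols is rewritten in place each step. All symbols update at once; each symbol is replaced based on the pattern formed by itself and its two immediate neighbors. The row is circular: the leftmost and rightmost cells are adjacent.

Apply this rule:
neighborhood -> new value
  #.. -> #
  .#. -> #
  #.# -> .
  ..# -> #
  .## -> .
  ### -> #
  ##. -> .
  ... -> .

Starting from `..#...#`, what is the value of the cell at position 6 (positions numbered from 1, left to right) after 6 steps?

.

####.##
###...#
##.#.#.
...#.#.
..##.##
##.....
position 6 holds .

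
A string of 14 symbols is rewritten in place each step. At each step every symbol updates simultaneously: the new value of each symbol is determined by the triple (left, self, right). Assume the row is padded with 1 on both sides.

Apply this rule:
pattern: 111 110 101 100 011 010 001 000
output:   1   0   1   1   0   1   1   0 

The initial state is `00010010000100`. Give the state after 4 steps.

10111111001111
01011110110111
11101101001011
11010011111101

11010011111101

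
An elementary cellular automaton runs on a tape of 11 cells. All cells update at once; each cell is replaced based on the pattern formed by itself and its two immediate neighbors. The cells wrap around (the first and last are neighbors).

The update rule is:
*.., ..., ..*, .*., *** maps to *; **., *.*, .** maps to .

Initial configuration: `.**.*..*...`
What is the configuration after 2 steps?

.***.******

*...*******
.***.******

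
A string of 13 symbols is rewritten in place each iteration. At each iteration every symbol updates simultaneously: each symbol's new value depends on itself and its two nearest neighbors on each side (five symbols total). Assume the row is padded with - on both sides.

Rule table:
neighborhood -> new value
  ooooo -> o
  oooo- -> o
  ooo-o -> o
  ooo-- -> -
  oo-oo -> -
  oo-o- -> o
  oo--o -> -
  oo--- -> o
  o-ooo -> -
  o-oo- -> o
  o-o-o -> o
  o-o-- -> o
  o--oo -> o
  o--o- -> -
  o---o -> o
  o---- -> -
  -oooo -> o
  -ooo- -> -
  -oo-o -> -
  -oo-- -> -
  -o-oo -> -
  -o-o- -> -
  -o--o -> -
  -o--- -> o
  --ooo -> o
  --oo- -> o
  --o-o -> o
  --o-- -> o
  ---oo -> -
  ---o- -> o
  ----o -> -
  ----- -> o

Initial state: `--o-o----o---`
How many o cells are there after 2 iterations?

7

iteration 1: -oo-oo--ooo-o
iteration 2: -o--o--oo-ooo
count of o: 7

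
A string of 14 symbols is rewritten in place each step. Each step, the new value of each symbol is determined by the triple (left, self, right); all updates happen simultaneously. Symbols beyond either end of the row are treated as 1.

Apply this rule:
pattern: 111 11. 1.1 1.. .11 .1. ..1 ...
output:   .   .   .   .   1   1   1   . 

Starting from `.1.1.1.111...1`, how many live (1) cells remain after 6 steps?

7

.1.1.1.1....11
.1.1.1.1...11.
.1.1.1.1..11..
.1.1.1.1.11..1
.1.1.1.1.1..11
.1.1.1.1.1.11.
count of 1: 7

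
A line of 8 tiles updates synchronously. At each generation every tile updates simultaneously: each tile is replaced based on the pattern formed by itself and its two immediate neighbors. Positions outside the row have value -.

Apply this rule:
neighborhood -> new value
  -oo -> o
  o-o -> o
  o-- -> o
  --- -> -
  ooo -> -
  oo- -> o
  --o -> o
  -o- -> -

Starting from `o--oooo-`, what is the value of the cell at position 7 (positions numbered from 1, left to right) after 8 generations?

-

generation 1: -ooo--oo
generation 2: oo-ooooo
generation 3: oooo---o
generation 4: o--oo-o-
generation 5: -ooooo-o
generation 6: oo---oo-
generation 7: ooo-oooo
generation 8: o-ooo--o
position 7 holds -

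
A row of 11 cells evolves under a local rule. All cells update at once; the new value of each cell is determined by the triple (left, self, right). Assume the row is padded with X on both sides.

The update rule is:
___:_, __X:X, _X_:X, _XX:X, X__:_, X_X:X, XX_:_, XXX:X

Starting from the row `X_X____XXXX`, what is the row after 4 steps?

___XXXXXXXX

step 1: _XX___XXXXX
step 2: XX___XXXXXX
step 3: X___XXXXXXX
step 4: ___XXXXXXXX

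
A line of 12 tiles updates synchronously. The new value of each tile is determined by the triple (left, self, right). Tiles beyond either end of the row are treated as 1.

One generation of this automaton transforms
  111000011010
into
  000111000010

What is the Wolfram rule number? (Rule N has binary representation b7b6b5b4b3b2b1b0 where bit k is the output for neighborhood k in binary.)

21

position 0: 111 → 0  (bit 7 = 0)
position 2: 110 → 0  (bit 6 = 0)
position 9: 101 → 0  (bit 5 = 0)
position 3: 100 → 1  (bit 4 = 1)
position 7: 011 → 0  (bit 3 = 0)
position 10: 010 → 1  (bit 2 = 1)
position 6: 001 → 0  (bit 1 = 0)
position 4: 000 → 1  (bit 0 = 1)
bits b7..b0 = 00010101 = 21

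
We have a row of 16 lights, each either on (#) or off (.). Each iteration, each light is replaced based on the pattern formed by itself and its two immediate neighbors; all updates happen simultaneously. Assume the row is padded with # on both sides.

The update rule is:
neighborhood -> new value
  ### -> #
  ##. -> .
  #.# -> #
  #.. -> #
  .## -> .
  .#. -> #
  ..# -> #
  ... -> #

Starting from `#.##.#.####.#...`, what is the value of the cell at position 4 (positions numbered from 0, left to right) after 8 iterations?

iteration 1: .#..###.##.#####
iteration 2: ####.#.#..#.####
iteration 3: ###.########.###
iteration 4: ##.#.######.#.##
iteration 5: #.###.####.###.#
iteration 6: .#.#.#.##.#.#.#.
iteration 7: #######..#######
iteration 8: ######.##.######
position 4 holds #

#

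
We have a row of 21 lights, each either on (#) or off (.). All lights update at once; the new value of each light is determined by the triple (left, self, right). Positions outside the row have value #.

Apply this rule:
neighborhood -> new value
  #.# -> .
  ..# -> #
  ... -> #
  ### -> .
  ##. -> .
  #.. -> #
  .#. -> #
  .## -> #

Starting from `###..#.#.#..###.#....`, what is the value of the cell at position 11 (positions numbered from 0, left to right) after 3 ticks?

#

...###.#.####...#####
####...#.#...####....
....####.#####...####
position 11 holds #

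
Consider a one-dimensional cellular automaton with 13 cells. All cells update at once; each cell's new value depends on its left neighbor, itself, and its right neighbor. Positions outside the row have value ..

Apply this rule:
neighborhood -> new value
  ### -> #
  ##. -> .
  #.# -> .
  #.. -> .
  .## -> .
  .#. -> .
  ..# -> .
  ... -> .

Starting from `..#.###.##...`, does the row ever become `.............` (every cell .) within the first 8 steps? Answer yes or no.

yes

.....#.......
.............
all cells are . at step 2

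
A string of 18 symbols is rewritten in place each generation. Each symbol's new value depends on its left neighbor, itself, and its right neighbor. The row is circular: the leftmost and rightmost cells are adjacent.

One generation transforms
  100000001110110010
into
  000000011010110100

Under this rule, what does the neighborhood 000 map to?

At position 2 the neighborhood is 000; the next row has 0 there.

0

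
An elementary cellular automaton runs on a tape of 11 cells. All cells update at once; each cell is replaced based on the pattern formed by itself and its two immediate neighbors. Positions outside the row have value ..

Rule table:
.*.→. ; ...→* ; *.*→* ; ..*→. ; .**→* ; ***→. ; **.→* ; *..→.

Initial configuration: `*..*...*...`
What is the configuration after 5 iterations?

.....*...**
****...*.**
*..*.*..***
....*...*.*
***...*..*.

***...*..*.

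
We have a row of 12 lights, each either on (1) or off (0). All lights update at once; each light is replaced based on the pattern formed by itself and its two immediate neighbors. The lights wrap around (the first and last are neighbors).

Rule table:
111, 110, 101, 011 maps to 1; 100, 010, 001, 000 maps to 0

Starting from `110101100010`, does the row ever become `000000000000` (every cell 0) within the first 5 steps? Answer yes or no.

no

111011100001
111111100001
111111100001  (fixed point — unchanged through step 5)
step 5 is 111111100001, still not uniform 0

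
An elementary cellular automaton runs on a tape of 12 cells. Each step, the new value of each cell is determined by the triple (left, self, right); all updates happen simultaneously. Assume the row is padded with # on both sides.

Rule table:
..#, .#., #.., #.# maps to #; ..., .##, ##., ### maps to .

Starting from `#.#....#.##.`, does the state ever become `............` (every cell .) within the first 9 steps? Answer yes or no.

.###..###..#
#...##...##.
.#.#..#.#..#
###########.
...........#
#.........#.
.#.......###
###.....#...
...#...###.#
step 9 is ...#...###.#, still not uniform .

no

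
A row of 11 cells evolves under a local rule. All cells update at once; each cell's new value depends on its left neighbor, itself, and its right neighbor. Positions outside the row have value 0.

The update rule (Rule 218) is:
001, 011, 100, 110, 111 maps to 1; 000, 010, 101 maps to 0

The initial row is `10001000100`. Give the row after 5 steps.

step 1: 01010101010
step 2: 10000000001
step 3: 01000000010
step 4: 10100000101
step 5: 00010001000

00010001000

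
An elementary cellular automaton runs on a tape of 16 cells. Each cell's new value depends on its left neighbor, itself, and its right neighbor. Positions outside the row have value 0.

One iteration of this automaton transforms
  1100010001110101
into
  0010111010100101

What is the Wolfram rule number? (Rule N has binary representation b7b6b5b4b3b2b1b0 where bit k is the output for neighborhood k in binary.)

150

position 10: 111 → 1  (bit 7 = 1)
position 1: 110 → 0  (bit 6 = 0)
position 12: 101 → 0  (bit 5 = 0)
position 2: 100 → 1  (bit 4 = 1)
position 0: 011 → 0  (bit 3 = 0)
position 5: 010 → 1  (bit 2 = 1)
position 4: 001 → 1  (bit 1 = 1)
position 3: 000 → 0  (bit 0 = 0)
bits b7..b0 = 10010110 = 150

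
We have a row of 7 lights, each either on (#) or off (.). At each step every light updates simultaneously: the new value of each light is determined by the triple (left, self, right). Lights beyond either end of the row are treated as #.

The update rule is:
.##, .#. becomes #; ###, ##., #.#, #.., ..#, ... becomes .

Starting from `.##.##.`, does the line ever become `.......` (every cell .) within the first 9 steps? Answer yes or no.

.#..#..
.#..#..  (fixed point — unchanged through step 9)
step 9 is .#..#.., still not uniform .

no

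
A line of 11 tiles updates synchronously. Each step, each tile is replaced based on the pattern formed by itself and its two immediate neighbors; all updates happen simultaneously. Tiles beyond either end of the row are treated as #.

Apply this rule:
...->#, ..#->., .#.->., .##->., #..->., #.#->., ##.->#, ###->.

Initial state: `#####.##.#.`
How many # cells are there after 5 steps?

5

step 1: ....#..#...
step 2: .##......#.
step 3: ..#.####...
step 4: .......#.#.
step 5: .#####.....
count of #: 5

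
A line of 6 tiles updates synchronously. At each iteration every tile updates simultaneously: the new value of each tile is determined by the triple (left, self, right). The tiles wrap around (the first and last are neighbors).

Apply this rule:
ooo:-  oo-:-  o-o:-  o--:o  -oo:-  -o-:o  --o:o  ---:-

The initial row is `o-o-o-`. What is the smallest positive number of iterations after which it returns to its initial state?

1

o-o-o-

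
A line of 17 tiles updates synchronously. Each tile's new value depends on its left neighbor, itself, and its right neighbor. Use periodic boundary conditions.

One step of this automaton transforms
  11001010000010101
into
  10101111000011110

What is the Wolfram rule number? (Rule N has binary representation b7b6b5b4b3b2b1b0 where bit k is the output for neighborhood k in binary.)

position 0: 111 → 1  (bit 7 = 1)
position 1: 110 → 0  (bit 6 = 0)
position 5: 101 → 1  (bit 5 = 1)
position 2: 100 → 1  (bit 4 = 1)
position 16: 011 → 0  (bit 3 = 0)
position 4: 010 → 1  (bit 2 = 1)
position 3: 001 → 0  (bit 1 = 0)
position 8: 000 → 0  (bit 0 = 0)
bits b7..b0 = 10110100 = 180

180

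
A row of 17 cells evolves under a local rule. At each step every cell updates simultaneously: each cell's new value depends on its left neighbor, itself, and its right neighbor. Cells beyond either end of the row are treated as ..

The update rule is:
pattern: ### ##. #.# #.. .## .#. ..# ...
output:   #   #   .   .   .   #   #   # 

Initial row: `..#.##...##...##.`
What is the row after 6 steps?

#.#.##..#.#..#.#.

###..#.##.#.##.#.
.##.##..#.#..#.#.
#.#..#.##.#.##.#.
#.#.##..#.#..#.#.
#.#..#.##.#.##.#.  (repeats step 3; period 2)
step 6: #.#.##..#.#..#.#.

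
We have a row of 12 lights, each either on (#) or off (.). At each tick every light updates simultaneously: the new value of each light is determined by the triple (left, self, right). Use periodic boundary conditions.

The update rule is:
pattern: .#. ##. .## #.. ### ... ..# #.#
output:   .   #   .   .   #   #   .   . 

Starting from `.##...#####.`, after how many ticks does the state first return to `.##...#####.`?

tick 1: ..#.#..####.
tick 2: #.......###.
tick 3: ..#####..##.
tick 4: #..####...#.
tick 5: ....###.#...
tick 6: ###..##...##
tick 7: ###...#.#..#
tick 8: ###.#.......
tick 9: .##...#####.

9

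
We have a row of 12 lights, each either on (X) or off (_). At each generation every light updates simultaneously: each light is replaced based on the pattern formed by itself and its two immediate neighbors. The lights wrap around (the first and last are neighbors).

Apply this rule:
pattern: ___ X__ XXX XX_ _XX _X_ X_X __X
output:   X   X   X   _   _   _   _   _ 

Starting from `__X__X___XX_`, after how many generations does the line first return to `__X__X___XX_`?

X__X__XX___X
_X__X___XX__
__X__XX___XX
X__X___XX___
_X__XX___XX_
__X___XX___X
X__XX___XX__
_X___XX___X_
__XX___XX__X
X___XX___X__
_XX___XX__X_
___XX___X__X
XX___XX__X__
__XX___X__X_
X___XX__X__X
_XX___X__X__
___XX__X__XX
XX___X__X___
__XX__X__XX_
X___X__X___X
_XX__X__XX__
___X__X___XX
XX__X__XX___
__X__X___XX_

24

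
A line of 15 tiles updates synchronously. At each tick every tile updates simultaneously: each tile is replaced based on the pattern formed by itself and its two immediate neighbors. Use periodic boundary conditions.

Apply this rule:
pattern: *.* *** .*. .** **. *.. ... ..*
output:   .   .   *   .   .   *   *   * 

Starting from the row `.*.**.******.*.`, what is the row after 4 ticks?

..***********..

**...........**
..***********..
**...........**  (repeats tick 1; period 2)
tick 4: ..***********..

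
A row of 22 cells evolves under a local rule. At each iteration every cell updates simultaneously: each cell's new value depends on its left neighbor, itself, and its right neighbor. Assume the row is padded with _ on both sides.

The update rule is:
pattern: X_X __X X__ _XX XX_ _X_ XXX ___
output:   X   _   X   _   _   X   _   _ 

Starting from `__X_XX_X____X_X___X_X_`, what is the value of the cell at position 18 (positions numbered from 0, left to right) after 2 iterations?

_

__XX__XXX___XXXX__XXXX
____X____X______X_____
position 18 holds _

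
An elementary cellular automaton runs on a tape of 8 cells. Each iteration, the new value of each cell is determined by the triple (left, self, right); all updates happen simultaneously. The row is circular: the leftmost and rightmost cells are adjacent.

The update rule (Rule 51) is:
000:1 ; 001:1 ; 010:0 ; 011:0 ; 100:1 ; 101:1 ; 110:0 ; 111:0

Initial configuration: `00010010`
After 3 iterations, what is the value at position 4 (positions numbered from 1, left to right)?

0

iteration 1: 11101101
iteration 2: 00010010  (repeats iteration 0; period 2)
iteration 3: 11101101
position 4 holds 0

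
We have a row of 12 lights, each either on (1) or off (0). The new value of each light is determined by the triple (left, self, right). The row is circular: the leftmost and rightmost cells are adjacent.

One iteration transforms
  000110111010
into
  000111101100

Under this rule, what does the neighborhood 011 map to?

At position 3 the neighborhood is 011; the next row has 1 there.

1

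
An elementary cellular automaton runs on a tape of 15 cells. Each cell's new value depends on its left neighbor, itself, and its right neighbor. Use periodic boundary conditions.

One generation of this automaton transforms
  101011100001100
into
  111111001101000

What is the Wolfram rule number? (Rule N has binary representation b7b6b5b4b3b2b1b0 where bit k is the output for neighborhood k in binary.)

173

position 5: 111 → 1  (bit 7 = 1)
position 6: 110 → 0  (bit 6 = 0)
position 1: 101 → 1  (bit 5 = 1)
position 7: 100 → 0  (bit 4 = 0)
position 4: 011 → 1  (bit 3 = 1)
position 0: 010 → 1  (bit 2 = 1)
position 10: 001 → 0  (bit 1 = 0)
position 8: 000 → 1  (bit 0 = 1)
bits b7..b0 = 10101101 = 173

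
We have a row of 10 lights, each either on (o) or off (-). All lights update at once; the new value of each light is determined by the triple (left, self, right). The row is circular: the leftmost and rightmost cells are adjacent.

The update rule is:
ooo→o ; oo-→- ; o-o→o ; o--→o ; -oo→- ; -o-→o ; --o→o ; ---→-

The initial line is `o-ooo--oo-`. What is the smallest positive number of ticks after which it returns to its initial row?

oo-o-oo--o
o-ooo--oo-

2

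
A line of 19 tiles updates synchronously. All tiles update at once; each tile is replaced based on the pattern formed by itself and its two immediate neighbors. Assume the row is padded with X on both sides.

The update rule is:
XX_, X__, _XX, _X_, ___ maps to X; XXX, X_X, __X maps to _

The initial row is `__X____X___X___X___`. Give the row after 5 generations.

X_XX_X_X_X_X_X_X_X_

X_XXXX_XXX_XXX_XXX_
X_X__X_X_X_X_X_X_X_
X_XX_X_X_X_X_X_X_X_
X_XX_X_X_X_X_X_X_X_  (fixed point — unchanged through generation 5)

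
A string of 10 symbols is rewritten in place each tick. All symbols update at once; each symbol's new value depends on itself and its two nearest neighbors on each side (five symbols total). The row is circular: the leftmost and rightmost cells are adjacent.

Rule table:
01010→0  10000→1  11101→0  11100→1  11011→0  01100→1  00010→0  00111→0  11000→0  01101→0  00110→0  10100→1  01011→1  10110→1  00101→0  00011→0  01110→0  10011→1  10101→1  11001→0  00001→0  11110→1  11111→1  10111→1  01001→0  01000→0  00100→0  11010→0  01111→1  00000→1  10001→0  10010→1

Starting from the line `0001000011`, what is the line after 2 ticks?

0000010001
0110000000

0110000000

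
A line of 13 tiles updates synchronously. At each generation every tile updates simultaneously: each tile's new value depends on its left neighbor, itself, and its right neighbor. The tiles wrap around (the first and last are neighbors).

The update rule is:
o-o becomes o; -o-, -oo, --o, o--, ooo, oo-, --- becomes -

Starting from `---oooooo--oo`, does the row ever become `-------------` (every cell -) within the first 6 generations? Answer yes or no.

generation 1: -------------
all cells are - at generation 1

yes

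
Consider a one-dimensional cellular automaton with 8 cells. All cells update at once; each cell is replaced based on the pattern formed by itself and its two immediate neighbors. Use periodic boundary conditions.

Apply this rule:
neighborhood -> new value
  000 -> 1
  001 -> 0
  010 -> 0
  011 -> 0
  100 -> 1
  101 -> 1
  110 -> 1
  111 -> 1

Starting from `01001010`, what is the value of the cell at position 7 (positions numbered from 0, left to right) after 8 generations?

00100101
10010010
01001001
10100100
01010010
00101001
10010100
01001010
position 7 holds 0

0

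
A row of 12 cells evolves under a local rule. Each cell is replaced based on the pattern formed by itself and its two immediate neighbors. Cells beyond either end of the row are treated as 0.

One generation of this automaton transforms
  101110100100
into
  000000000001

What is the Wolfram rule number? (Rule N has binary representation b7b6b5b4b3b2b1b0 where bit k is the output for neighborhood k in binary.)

1

position 3: 111 → 0  (bit 7 = 0)
position 4: 110 → 0  (bit 6 = 0)
position 1: 101 → 0  (bit 5 = 0)
position 7: 100 → 0  (bit 4 = 0)
position 2: 011 → 0  (bit 3 = 0)
position 0: 010 → 0  (bit 2 = 0)
position 8: 001 → 0  (bit 1 = 0)
position 11: 000 → 1  (bit 0 = 1)
bits b7..b0 = 00000001 = 1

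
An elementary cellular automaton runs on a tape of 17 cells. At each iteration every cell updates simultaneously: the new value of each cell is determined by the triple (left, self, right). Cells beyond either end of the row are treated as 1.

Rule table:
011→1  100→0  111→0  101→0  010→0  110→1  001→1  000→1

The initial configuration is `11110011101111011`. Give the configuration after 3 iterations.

01101110111100111

00010110101001010
01100110000010000
01101110111100111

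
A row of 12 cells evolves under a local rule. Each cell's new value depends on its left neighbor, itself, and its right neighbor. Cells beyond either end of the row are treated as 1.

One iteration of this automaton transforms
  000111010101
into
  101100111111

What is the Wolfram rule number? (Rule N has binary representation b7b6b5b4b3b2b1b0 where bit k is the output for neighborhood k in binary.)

position 4: 111 → 0  (bit 7 = 0)
position 5: 110 → 0  (bit 6 = 0)
position 6: 101 → 1  (bit 5 = 1)
position 0: 100 → 1  (bit 4 = 1)
position 3: 011 → 1  (bit 3 = 1)
position 7: 010 → 1  (bit 2 = 1)
position 2: 001 → 1  (bit 1 = 1)
position 1: 000 → 0  (bit 0 = 0)
bits b7..b0 = 00111110 = 62

62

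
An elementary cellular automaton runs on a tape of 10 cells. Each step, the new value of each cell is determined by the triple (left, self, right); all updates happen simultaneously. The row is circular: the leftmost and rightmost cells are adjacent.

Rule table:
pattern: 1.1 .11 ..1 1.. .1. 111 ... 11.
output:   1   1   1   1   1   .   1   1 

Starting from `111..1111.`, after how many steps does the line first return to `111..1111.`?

step 1: 1.1111..11
step 2: 111..1111.

2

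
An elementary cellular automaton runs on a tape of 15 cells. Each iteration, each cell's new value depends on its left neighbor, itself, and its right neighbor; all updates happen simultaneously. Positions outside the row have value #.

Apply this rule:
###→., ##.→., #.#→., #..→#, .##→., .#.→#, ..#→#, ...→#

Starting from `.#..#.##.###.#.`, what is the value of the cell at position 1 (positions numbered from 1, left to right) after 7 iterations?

.####........#.
.....#########.
#####..........
.....##########
#####..........  (repeats iteration 3; period 2)
iteration 7: #####..........
position 1 holds #

#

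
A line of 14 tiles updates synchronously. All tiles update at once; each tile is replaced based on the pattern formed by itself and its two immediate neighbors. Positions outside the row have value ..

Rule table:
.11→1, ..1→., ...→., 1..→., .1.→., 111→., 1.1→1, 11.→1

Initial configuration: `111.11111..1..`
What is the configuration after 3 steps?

step 1: 1.111...1.....
step 2: .11.1.........
step 3: .111..........

.111..........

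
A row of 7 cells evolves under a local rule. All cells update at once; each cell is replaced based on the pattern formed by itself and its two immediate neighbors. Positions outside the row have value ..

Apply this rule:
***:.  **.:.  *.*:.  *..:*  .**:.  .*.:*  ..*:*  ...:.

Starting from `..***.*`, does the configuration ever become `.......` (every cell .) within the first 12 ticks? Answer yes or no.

no

.*....*
***..**
...**..
..*..*.
.******
*......
**.....
..*....
.***...
*...*..
**.***.
......*
tick 12 is ......*, still not uniform .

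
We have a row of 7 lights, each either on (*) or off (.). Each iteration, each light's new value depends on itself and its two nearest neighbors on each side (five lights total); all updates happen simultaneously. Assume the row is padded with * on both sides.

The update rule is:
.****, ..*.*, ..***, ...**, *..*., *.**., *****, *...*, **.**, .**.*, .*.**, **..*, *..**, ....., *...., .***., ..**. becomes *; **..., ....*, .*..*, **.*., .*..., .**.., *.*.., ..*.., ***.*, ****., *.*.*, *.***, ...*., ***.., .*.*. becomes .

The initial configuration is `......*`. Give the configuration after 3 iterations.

.***.**
*.*.*.*
.....*.

.....*.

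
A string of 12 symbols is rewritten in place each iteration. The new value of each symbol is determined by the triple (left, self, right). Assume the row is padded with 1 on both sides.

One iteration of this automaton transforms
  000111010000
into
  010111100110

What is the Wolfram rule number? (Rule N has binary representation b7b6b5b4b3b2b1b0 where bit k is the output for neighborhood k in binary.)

233

position 4: 111 → 1  (bit 7 = 1)
position 5: 110 → 1  (bit 6 = 1)
position 6: 101 → 1  (bit 5 = 1)
position 0: 100 → 0  (bit 4 = 0)
position 3: 011 → 1  (bit 3 = 1)
position 7: 010 → 0  (bit 2 = 0)
position 2: 001 → 0  (bit 1 = 0)
position 1: 000 → 1  (bit 0 = 1)
bits b7..b0 = 11101001 = 233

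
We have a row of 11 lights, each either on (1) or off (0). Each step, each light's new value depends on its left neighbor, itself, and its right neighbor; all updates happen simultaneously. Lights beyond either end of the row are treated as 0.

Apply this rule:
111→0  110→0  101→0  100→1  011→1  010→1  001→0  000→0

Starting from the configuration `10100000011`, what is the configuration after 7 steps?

10101011010

step 1: 10110000010
step 2: 10101000011
step 3: 10101100010
step 4: 10101010011
step 5: 10101011010
step 6: 10101010011  (repeats step 4; period 2)
step 7: 10101011010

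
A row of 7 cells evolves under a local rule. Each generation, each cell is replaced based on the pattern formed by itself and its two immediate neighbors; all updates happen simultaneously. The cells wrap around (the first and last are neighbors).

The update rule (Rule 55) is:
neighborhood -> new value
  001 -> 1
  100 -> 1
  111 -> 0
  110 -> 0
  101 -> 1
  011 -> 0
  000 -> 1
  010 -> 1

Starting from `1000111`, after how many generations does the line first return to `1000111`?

0111000
1000111

2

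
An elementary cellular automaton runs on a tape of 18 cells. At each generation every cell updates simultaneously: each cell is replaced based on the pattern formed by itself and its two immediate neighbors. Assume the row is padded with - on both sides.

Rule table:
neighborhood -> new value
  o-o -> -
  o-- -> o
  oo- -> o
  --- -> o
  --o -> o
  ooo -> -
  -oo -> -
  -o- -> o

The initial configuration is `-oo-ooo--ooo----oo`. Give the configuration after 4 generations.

o-o---ooo--ooooo-o
o-oooo--ooo----o-o
o----ooo--oooooo-o
ooooo--ooo-----o-o

ooooo--ooo-----o-o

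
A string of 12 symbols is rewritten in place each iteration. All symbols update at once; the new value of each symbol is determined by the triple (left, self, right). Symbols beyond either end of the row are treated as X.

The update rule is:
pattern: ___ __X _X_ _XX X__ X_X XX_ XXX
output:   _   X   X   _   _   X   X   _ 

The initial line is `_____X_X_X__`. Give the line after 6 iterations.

___X_XX_XXX_

____XXXXXX_X
___X_____XX_
__XX____X_XX
_X_X___XXX__
XXXX__X__X_X
___X_XX_XXX_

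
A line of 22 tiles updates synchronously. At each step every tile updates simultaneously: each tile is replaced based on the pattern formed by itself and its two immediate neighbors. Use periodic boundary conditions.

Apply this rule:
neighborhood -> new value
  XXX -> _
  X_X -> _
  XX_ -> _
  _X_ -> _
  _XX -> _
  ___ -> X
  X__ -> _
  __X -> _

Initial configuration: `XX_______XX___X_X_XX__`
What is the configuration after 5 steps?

___XXXXX____X_________

___XXXXX____X_________
XX_______XX___XXXXXXXX
___XXXXX____X_________  (repeats step 1; period 2)
step 5: ___XXXXX____X_________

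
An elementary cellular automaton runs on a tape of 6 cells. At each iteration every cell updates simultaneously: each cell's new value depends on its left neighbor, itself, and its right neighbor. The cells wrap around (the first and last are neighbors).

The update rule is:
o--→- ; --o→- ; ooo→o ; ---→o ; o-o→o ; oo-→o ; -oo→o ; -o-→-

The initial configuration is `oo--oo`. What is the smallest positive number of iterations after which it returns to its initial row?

1

iteration 1: oo--oo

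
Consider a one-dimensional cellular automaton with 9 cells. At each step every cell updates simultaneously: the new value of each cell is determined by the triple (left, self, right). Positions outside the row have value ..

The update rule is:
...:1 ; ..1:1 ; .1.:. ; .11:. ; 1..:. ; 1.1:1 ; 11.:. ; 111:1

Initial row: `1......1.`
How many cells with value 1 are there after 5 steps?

3

..11111..
11.111..1
..1.1..1.
11.1..1..
..1..1..1
count of 1: 3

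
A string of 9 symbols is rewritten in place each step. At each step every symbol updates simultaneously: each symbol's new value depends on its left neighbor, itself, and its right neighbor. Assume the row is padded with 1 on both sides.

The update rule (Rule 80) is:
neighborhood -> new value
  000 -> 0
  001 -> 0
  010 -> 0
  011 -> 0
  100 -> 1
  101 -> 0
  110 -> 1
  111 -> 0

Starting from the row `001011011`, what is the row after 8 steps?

001100110

100001000
110000100
011000010
001100000
100110000
110011000
011001100
001100110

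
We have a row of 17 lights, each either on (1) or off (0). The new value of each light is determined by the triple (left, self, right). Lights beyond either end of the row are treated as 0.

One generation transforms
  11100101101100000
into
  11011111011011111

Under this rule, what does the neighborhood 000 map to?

1

At position 13 the neighborhood is 000; the next row has 1 there.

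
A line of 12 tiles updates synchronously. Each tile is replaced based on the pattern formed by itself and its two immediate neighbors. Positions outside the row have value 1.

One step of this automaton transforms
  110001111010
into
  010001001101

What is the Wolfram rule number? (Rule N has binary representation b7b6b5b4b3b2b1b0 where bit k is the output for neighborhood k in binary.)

position 0: 111 → 0  (bit 7 = 0)
position 1: 110 → 1  (bit 6 = 1)
position 9: 101 → 1  (bit 5 = 1)
position 2: 100 → 0  (bit 4 = 0)
position 5: 011 → 1  (bit 3 = 1)
position 10: 010 → 0  (bit 2 = 0)
position 4: 001 → 0  (bit 1 = 0)
position 3: 000 → 0  (bit 0 = 0)
bits b7..b0 = 01101000 = 104

104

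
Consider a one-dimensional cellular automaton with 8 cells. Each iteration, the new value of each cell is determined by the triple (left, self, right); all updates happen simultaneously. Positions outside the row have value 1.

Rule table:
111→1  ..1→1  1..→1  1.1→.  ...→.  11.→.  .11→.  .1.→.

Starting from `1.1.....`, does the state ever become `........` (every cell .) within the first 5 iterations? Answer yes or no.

yes

iteration 1: ...1...1
iteration 2: 1.1.1.1.
iteration 3: ........
all cells are . at iteration 3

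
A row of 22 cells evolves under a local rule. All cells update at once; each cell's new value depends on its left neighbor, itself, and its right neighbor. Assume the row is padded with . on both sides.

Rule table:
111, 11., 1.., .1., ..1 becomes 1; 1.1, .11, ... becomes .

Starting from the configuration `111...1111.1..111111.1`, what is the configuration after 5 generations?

.111.1.111.111.11111.1
1.11.1..11..11..1111.1
1..1.111.111.111.111.1
1111..11..11..11..11.1
.11111.111.111.111.1.1

.11111.111.111.111.1.1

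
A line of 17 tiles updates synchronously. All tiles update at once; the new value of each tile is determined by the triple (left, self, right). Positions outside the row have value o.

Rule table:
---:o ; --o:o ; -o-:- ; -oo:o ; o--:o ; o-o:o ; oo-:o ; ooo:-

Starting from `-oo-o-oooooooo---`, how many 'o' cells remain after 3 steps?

8

oooo-oo------oooo
---ooooooooooo---
oooo---------oooo
count of o: 8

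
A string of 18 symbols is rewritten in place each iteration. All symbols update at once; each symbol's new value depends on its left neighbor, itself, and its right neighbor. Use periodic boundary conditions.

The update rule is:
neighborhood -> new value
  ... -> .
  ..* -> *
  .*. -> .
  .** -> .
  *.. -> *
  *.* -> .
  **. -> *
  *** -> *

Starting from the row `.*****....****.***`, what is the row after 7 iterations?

**..**..******.*.*

iteration 1: ..*****..*.***..**
iteration 2: **.******...****.*
iteration 3: **..******.*.***..
iteration 4: .***.*****....****
iteration 5: ..**..*****..*.***
iteration 6: **.***.******...**
iteration 7: **..**..******.*.*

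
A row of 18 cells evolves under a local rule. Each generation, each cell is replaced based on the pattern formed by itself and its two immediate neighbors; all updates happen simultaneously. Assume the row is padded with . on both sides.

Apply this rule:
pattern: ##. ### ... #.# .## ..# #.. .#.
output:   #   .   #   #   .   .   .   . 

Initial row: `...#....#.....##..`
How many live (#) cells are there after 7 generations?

9

##...##...###..#.#
.#.#..#.#...#...#.
..#....#..#...#...
#...##......#...##
..#..#.####...#..#
#.....#...#.#.....
..###...#..#..####
count of #: 9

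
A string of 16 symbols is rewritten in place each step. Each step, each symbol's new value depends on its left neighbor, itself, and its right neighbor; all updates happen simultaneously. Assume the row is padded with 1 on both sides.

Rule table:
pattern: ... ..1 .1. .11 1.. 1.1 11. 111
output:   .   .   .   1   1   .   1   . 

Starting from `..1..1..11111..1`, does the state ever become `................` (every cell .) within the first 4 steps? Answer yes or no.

1..1..1.1...11.1
11..1....1..11.1
.11..1....1.11.1
.111..1.....11.1
step 4 is .111..1.....11.1, still not uniform .

no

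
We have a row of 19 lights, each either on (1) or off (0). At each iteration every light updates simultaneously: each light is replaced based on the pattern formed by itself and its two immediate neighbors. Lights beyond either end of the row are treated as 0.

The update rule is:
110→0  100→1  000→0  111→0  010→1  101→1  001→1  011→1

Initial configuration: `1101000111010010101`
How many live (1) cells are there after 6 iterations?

10

1011101100111111111
1110011011100000000
1001110110010000000
1111001101111000000
1000111011000100000
1101100110101110000
count of 1: 10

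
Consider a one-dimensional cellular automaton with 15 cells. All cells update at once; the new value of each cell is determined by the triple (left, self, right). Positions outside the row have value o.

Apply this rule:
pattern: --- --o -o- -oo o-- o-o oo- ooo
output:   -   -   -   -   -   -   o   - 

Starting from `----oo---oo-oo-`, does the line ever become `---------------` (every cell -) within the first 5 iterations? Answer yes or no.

iteration 1: -----o----o--o-
iteration 2: ---------------
all cells are - at iteration 2

yes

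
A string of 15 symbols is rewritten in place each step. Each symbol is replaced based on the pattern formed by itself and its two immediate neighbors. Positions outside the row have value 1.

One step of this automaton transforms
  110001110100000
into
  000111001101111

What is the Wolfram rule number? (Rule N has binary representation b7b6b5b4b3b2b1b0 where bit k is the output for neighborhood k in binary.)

position 0: 111 → 0  (bit 7 = 0)
position 1: 110 → 0  (bit 6 = 0)
position 8: 101 → 1  (bit 5 = 1)
position 2: 100 → 0  (bit 4 = 0)
position 5: 011 → 1  (bit 3 = 1)
position 9: 010 → 1  (bit 2 = 1)
position 4: 001 → 1  (bit 1 = 1)
position 3: 000 → 1  (bit 0 = 1)
bits b7..b0 = 00101111 = 47

47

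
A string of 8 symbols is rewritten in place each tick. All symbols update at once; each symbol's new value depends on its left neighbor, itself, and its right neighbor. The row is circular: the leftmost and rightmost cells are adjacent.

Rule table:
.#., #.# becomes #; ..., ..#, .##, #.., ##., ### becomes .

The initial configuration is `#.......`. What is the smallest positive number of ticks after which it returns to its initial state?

1

#.......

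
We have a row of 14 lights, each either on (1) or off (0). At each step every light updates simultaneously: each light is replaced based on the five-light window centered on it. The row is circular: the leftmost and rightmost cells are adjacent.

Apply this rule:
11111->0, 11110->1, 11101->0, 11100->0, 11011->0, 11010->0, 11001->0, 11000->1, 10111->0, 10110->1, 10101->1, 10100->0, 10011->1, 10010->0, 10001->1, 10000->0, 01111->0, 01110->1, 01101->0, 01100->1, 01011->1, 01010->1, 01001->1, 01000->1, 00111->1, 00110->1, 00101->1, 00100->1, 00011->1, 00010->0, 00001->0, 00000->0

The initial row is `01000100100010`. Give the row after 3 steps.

10110111011011

01110110111011
00100100010010
10110111011011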